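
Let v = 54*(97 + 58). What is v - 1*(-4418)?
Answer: 12788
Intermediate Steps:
v = 8370 (v = 54*155 = 8370)
v - 1*(-4418) = 8370 - 1*(-4418) = 8370 + 4418 = 12788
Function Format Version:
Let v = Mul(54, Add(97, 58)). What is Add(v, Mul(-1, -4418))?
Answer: 12788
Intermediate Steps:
v = 8370 (v = Mul(54, 155) = 8370)
Add(v, Mul(-1, -4418)) = Add(8370, Mul(-1, -4418)) = Add(8370, 4418) = 12788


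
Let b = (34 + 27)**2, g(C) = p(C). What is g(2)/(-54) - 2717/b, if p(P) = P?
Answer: -77080/100467 ≈ -0.76722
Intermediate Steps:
g(C) = C
b = 3721 (b = 61**2 = 3721)
g(2)/(-54) - 2717/b = 2/(-54) - 2717/3721 = 2*(-1/54) - 2717*1/3721 = -1/27 - 2717/3721 = -77080/100467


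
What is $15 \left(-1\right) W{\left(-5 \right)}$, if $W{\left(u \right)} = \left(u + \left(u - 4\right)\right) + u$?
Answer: $285$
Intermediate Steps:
$W{\left(u \right)} = -4 + 3 u$ ($W{\left(u \right)} = \left(u + \left(-4 + u\right)\right) + u = \left(-4 + 2 u\right) + u = -4 + 3 u$)
$15 \left(-1\right) W{\left(-5 \right)} = 15 \left(-1\right) \left(-4 + 3 \left(-5\right)\right) = - 15 \left(-4 - 15\right) = \left(-15\right) \left(-19\right) = 285$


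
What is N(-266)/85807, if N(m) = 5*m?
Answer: -1330/85807 ≈ -0.015500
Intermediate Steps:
N(-266)/85807 = (5*(-266))/85807 = -1330*1/85807 = -1330/85807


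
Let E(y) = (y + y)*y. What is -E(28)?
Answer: -1568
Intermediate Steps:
E(y) = 2*y² (E(y) = (2*y)*y = 2*y²)
-E(28) = -2*28² = -2*784 = -1*1568 = -1568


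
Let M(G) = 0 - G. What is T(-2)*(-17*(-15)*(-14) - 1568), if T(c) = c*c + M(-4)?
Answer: -41104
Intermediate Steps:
M(G) = -G
T(c) = 4 + c² (T(c) = c*c - 1*(-4) = c² + 4 = 4 + c²)
T(-2)*(-17*(-15)*(-14) - 1568) = (4 + (-2)²)*(-17*(-15)*(-14) - 1568) = (4 + 4)*(255*(-14) - 1568) = 8*(-3570 - 1568) = 8*(-5138) = -41104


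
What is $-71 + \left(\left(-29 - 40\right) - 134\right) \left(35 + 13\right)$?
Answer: $-9815$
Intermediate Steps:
$-71 + \left(\left(-29 - 40\right) - 134\right) \left(35 + 13\right) = -71 + \left(\left(-29 - 40\right) - 134\right) 48 = -71 + \left(-69 - 134\right) 48 = -71 - 9744 = -9815$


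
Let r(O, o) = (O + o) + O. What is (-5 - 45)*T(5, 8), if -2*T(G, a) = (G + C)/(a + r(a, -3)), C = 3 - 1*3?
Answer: 125/21 ≈ 5.9524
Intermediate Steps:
r(O, o) = o + 2*O
C = 0 (C = 3 - 3 = 0)
T(G, a) = -G/(2*(-3 + 3*a)) (T(G, a) = -(G + 0)/(2*(a + (-3 + 2*a))) = -G/(2*(-3 + 3*a)))
(-5 - 45)*T(5, 8) = (-5 - 45)*(-1*5/(-6 + 6*8)) = -(-50)*5/(-6 + 48) = -(-50)*5/42 = -50*(-5/42) = 125/21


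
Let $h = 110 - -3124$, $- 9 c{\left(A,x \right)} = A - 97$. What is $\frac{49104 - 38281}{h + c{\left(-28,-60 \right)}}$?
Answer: $\frac{97407}{29231} \approx 3.3323$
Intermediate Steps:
$c{\left(A,x \right)} = \frac{97}{9} - \frac{A}{9}$ ($c{\left(A,x \right)} = - \frac{A - 97}{9} = - \frac{-97 + A}{9} = \frac{97}{9} - \frac{A}{9}$)
$h = 3234$ ($h = 110 + 3124 = 3234$)
$\frac{49104 - 38281}{h + c{\left(-28,-60 \right)}} = \frac{49104 - 38281}{3234 + \left(\frac{97}{9} - - \frac{28}{9}\right)} = \frac{10823}{3234 + \left(\frac{97}{9} + \frac{28}{9}\right)} = \frac{10823}{3234 + \frac{125}{9}} = \frac{10823}{\frac{29231}{9}} = 10823 \cdot \frac{9}{29231} = \frac{97407}{29231}$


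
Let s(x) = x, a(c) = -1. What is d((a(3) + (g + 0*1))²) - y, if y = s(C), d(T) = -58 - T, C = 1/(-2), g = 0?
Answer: -117/2 ≈ -58.500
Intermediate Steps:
C = -½ ≈ -0.50000
y = -½ ≈ -0.50000
d((a(3) + (g + 0*1))²) - y = (-58 - (-1 + (0 + 0*1))²) - 1*(-½) = (-58 - (-1 + (0 + 0))²) + ½ = (-58 - (-1 + 0)²) + ½ = (-58 - 1*(-1)²) + ½ = (-58 - 1*1) + ½ = (-58 - 1) + ½ = -59 + ½ = -117/2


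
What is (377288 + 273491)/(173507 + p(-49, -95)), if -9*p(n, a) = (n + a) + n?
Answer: 5857011/1561756 ≈ 3.7503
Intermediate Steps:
p(n, a) = -2*n/9 - a/9 (p(n, a) = -((n + a) + n)/9 = -((a + n) + n)/9 = -(a + 2*n)/9 = -2*n/9 - a/9)
(377288 + 273491)/(173507 + p(-49, -95)) = (377288 + 273491)/(173507 + (-2/9*(-49) - 1/9*(-95))) = 650779/(173507 + (98/9 + 95/9)) = 650779/(173507 + 193/9) = 650779/(1561756/9) = 650779*(9/1561756) = 5857011/1561756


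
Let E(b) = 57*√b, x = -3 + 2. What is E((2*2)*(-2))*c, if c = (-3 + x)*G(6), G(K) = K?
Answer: -2736*I*√2 ≈ -3869.3*I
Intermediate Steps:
x = -1
c = -24 (c = (-3 - 1)*6 = -4*6 = -24)
E((2*2)*(-2))*c = (57*√((2*2)*(-2)))*(-24) = (57*√(4*(-2)))*(-24) = (57*√(-8))*(-24) = (57*(2*I*√2))*(-24) = (114*I*√2)*(-24) = -2736*I*√2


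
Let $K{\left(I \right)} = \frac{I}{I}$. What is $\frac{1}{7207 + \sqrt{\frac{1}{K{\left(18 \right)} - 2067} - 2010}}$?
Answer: $\frac{14889662}{107313946695} - \frac{i \sqrt{8579397626}}{107313946695} \approx 0.00013875 - 8.6312 \cdot 10^{-7} i$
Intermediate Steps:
$K{\left(I \right)} = 1$
$\frac{1}{7207 + \sqrt{\frac{1}{K{\left(18 \right)} - 2067} - 2010}} = \frac{1}{7207 + \sqrt{\frac{1}{1 - 2067} - 2010}} = \frac{1}{7207 + \sqrt{\frac{1}{-2066} - 2010}} = \frac{1}{7207 + \sqrt{- \frac{1}{2066} - 2010}} = \frac{1}{7207 + \sqrt{- \frac{4152661}{2066}}} = \frac{1}{7207 + \frac{i \sqrt{8579397626}}{2066}}$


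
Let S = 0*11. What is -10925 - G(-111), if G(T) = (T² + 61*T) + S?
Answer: -16475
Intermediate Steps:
S = 0
G(T) = T² + 61*T (G(T) = (T² + 61*T) + 0 = T² + 61*T)
-10925 - G(-111) = -10925 - (-111)*(61 - 111) = -10925 - (-111)*(-50) = -10925 - 1*5550 = -10925 - 5550 = -16475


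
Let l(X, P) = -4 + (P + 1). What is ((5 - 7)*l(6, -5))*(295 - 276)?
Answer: 304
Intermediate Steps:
l(X, P) = -3 + P (l(X, P) = -4 + (1 + P) = -3 + P)
((5 - 7)*l(6, -5))*(295 - 276) = ((5 - 7)*(-3 - 5))*(295 - 276) = -2*(-8)*19 = 16*19 = 304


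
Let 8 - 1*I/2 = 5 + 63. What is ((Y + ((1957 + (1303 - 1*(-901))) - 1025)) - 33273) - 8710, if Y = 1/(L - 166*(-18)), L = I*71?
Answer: -214901605/5532 ≈ -38847.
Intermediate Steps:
I = -120 (I = 16 - 2*(5 + 63) = 16 - 2*68 = 16 - 136 = -120)
L = -8520 (L = -120*71 = -8520)
Y = -1/5532 (Y = 1/(-8520 - 166*(-18)) = 1/(-8520 + 2988) = 1/(-5532) = -1/5532 ≈ -0.00018077)
((Y + ((1957 + (1303 - 1*(-901))) - 1025)) - 33273) - 8710 = ((-1/5532 + ((1957 + (1303 - 1*(-901))) - 1025)) - 33273) - 8710 = ((-1/5532 + ((1957 + (1303 + 901)) - 1025)) - 33273) - 8710 = ((-1/5532 + ((1957 + 2204) - 1025)) - 33273) - 8710 = ((-1/5532 + (4161 - 1025)) - 33273) - 8710 = ((-1/5532 + 3136) - 33273) - 8710 = (17348351/5532 - 33273) - 8710 = -166717885/5532 - 8710 = -214901605/5532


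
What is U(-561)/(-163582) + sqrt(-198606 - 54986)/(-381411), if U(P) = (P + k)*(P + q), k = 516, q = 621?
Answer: 1350/81791 - 2*I*sqrt(63398)/381411 ≈ 0.016505 - 0.0013203*I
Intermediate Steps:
U(P) = (516 + P)*(621 + P) (U(P) = (P + 516)*(P + 621) = (516 + P)*(621 + P))
U(-561)/(-163582) + sqrt(-198606 - 54986)/(-381411) = (320436 + (-561)**2 + 1137*(-561))/(-163582) + sqrt(-198606 - 54986)/(-381411) = (320436 + 314721 - 637857)*(-1/163582) + sqrt(-253592)*(-1/381411) = -2700*(-1/163582) + (2*I*sqrt(63398))*(-1/381411) = 1350/81791 - 2*I*sqrt(63398)/381411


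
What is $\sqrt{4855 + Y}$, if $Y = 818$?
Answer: $\sqrt{5673} \approx 75.319$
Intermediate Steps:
$\sqrt{4855 + Y} = \sqrt{4855 + 818} = \sqrt{5673}$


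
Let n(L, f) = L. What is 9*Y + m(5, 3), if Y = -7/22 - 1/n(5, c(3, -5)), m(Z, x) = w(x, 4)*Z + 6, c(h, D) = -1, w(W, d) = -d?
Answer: -2053/110 ≈ -18.664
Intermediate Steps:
m(Z, x) = 6 - 4*Z (m(Z, x) = (-1*4)*Z + 6 = -4*Z + 6 = 6 - 4*Z)
Y = -57/110 (Y = -7/22 - 1/5 = -7*1/22 - 1*⅕ = -7/22 - ⅕ = -57/110 ≈ -0.51818)
9*Y + m(5, 3) = 9*(-57/110) + (6 - 4*5) = -513/110 + (6 - 20) = -513/110 - 14 = -2053/110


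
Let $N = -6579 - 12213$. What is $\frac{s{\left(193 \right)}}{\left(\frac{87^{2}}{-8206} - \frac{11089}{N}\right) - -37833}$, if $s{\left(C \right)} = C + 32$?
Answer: $\frac{17348304600}{2917033970651} \approx 0.0059472$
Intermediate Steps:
$N = -18792$
$s{\left(C \right)} = 32 + C$
$\frac{s{\left(193 \right)}}{\left(\frac{87^{2}}{-8206} - \frac{11089}{N}\right) - -37833} = \frac{32 + 193}{\left(\frac{87^{2}}{-8206} - \frac{11089}{-18792}\right) - -37833} = \frac{225}{\left(7569 \left(- \frac{1}{8206}\right) - - \frac{11089}{18792}\right) + 37833} = \frac{225}{\left(- \frac{7569}{8206} + \frac{11089}{18792}\right) + 37833} = \frac{225}{- \frac{25620157}{77103576} + 37833} = \frac{225}{\frac{2917033970651}{77103576}} = 225 \cdot \frac{77103576}{2917033970651} = \frac{17348304600}{2917033970651}$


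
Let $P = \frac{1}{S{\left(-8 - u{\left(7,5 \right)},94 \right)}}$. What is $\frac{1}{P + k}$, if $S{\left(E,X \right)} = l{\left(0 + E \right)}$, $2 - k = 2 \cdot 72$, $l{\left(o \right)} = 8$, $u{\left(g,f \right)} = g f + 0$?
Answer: $- \frac{8}{1135} \approx -0.0070485$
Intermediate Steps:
$u{\left(g,f \right)} = f g$ ($u{\left(g,f \right)} = f g + 0 = f g$)
$k = -142$ ($k = 2 - 2 \cdot 72 = 2 - 144 = -142$)
$S{\left(E,X \right)} = 8$
$P = \frac{1}{8} \approx 0.125$
$\frac{1}{P + k} = \frac{1}{\frac{1}{8} - 142} = \frac{1}{- \frac{1135}{8}} = - \frac{8}{1135}$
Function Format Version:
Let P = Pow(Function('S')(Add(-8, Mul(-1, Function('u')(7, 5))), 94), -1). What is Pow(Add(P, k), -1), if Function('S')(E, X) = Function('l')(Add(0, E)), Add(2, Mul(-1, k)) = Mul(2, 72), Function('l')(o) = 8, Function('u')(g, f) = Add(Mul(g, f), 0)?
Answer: Rational(-8, 1135) ≈ -0.0070485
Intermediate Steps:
Function('u')(g, f) = Mul(f, g) (Function('u')(g, f) = Add(Mul(f, g), 0) = Mul(f, g))
k = -142 (k = Add(2, Mul(-1, Mul(2, 72))) = Add(2, Mul(-1, 144)) = Add(2, -144) = -142)
Function('S')(E, X) = 8
P = Rational(1, 8) (P = Pow(8, -1) = Rational(1, 8) ≈ 0.12500)
Pow(Add(P, k), -1) = Pow(Add(Rational(1, 8), -142), -1) = Pow(Rational(-1135, 8), -1) = Rational(-8, 1135)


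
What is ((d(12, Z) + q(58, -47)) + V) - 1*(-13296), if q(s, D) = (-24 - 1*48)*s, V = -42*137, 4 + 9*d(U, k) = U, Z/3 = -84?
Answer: 30302/9 ≈ 3366.9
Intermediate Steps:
Z = -252 (Z = 3*(-84) = -252)
d(U, k) = -4/9 + U/9
V = -5754
q(s, D) = -72*s (q(s, D) = (-24 - 48)*s = -72*s)
((d(12, Z) + q(58, -47)) + V) - 1*(-13296) = (((-4/9 + (⅑)*12) - 72*58) - 5754) - 1*(-13296) = (((-4/9 + 4/3) - 4176) - 5754) + 13296 = ((8/9 - 4176) - 5754) + 13296 = (-37576/9 - 5754) + 13296 = -89362/9 + 13296 = 30302/9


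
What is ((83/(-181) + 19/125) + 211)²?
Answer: 22723707429721/511890625 ≈ 44392.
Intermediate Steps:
((83/(-181) + 19/125) + 211)² = ((83*(-1/181) + 19*(1/125)) + 211)² = ((-83/181 + 19/125) + 211)² = (-6936/22625 + 211)² = (4766939/22625)² = 22723707429721/511890625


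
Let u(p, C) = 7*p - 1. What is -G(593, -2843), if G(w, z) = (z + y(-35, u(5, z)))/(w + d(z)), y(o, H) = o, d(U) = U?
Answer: -1439/1125 ≈ -1.2791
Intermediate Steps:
u(p, C) = -1 + 7*p
G(w, z) = (-35 + z)/(w + z) (G(w, z) = (z - 35)/(w + z) = (-35 + z)/(w + z))
-G(593, -2843) = -(-35 - 2843)/(593 - 2843) = -(-2878)/(-2250) = -(-1)*(-2878)/2250 = -1*1439/1125 = -1439/1125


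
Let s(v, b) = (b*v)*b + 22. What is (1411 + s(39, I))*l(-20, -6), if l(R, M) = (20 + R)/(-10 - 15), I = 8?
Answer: 0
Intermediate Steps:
s(v, b) = 22 + v*b² (s(v, b) = v*b² + 22 = 22 + v*b²)
l(R, M) = -⅘ - R/25 (l(R, M) = (20 + R)/(-25) = (20 + R)*(-1/25) = -⅘ - R/25)
(1411 + s(39, I))*l(-20, -6) = (1411 + (22 + 39*8²))*(-⅘ - 1/25*(-20)) = (1411 + (22 + 39*64))*(-⅘ + ⅘) = (1411 + (22 + 2496))*0 = (1411 + 2518)*0 = 3929*0 = 0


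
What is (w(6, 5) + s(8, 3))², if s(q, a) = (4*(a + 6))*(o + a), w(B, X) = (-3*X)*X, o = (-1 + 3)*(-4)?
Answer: 65025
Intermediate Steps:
o = -8 (o = 2*(-4) = -8)
w(B, X) = -3*X²
s(q, a) = (-8 + a)*(24 + 4*a) (s(q, a) = (4*(a + 6))*(-8 + a) = (4*(6 + a))*(-8 + a) = (24 + 4*a)*(-8 + a) = (-8 + a)*(24 + 4*a))
(w(6, 5) + s(8, 3))² = (-3*5² + (-192 - 8*3 + 4*3²))² = (-3*25 + (-192 - 24 + 4*9))² = (-75 + (-192 - 24 + 36))² = (-75 - 180)² = (-255)² = 65025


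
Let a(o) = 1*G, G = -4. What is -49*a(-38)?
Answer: 196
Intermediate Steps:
a(o) = -4 (a(o) = 1*(-4) = -4)
-49*a(-38) = -49*(-4) = 196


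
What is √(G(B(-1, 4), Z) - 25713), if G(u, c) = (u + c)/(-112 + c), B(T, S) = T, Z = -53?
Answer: 3*I*√8642315/55 ≈ 160.35*I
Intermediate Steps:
G(u, c) = (c + u)/(-112 + c)
√(G(B(-1, 4), Z) - 25713) = √((-53 - 1)/(-112 - 53) - 25713) = √(-54/(-165) - 25713) = √(-1/165*(-54) - 25713) = √(18/55 - 25713) = √(-1414197/55) = 3*I*√8642315/55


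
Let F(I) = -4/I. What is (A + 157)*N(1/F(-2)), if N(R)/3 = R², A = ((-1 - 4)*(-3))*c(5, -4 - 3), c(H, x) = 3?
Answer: 303/2 ≈ 151.50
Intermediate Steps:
A = 45 (A = ((-1 - 4)*(-3))*3 = -5*(-3)*3 = 15*3 = 45)
N(R) = 3*R²
(A + 157)*N(1/F(-2)) = (45 + 157)*(3*(1/(-4/(-2)))²) = 202*(3*(1/(-4*(-½)))²) = 202*(3*(1/2)²) = 202*(3*(½)²) = 202*(3*(¼)) = 202*(¾) = 303/2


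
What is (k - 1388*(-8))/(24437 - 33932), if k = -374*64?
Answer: 12832/9495 ≈ 1.3514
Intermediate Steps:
k = -23936
(k - 1388*(-8))/(24437 - 33932) = (-23936 - 1388*(-8))/(24437 - 33932) = (-23936 + 11104)/(-9495) = -12832*(-1/9495) = 12832/9495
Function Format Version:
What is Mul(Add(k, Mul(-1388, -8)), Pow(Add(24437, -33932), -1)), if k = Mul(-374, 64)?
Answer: Rational(12832, 9495) ≈ 1.3514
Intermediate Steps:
k = -23936
Mul(Add(k, Mul(-1388, -8)), Pow(Add(24437, -33932), -1)) = Mul(Add(-23936, Mul(-1388, -8)), Pow(Add(24437, -33932), -1)) = Mul(Add(-23936, 11104), Pow(-9495, -1)) = Mul(-12832, Rational(-1, 9495)) = Rational(12832, 9495)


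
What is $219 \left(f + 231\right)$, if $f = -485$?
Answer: $-55626$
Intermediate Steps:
$219 \left(f + 231\right) = 219 \left(-485 + 231\right) = 219 \left(-254\right) = -55626$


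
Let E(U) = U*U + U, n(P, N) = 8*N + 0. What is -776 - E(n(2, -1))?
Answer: -832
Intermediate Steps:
n(P, N) = 8*N
E(U) = U + U² (E(U) = U² + U = U + U²)
-776 - E(n(2, -1)) = -776 - 8*(-1)*(1 + 8*(-1)) = -776 - (-8)*(1 - 8) = -776 - (-8)*(-7) = -776 - 1*56 = -776 - 56 = -832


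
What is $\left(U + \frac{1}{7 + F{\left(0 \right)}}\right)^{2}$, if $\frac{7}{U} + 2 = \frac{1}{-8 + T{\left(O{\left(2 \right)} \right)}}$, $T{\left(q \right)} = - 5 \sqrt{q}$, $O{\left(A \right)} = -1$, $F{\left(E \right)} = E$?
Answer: $\frac{76065600}{7414729} + \frac{87250 i}{151321} \approx 10.259 + 0.57659 i$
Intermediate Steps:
$U = \frac{7}{-2 + \frac{-8 + 5 i}{89}}$ ($U = \frac{7}{-2 + \frac{1}{-8 - 5 \sqrt{-1}}} = \frac{7}{-2 + \frac{1}{-8 - 5 i}} = \frac{7}{-2 + \frac{-8 + 5 i}{89}} \approx -3.347 - 0.089974 i$)
$\left(U + \frac{1}{7 + F{\left(0 \right)}}\right)^{2} = \left(\left(- \frac{1302}{389} - \frac{35 i}{389}\right) + \frac{1}{7 + 0}\right)^{2} = \left(\left(- \frac{1302}{389} - \frac{35 i}{389}\right) + \frac{1}{7}\right)^{2} = \left(- \frac{8725}{2723} - \frac{35 i}{389}\right)^{2}$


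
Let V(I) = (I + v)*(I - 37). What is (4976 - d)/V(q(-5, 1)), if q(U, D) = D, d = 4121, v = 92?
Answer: -95/372 ≈ -0.25538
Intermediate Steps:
V(I) = (-37 + I)*(92 + I) (V(I) = (I + 92)*(I - 37) = (92 + I)*(-37 + I) = (-37 + I)*(92 + I))
(4976 - d)/V(q(-5, 1)) = (4976 - 1*4121)/(-3404 + 1**2 + 55*1) = (4976 - 4121)/(-3404 + 1 + 55) = 855/(-3348) = 855*(-1/3348) = -95/372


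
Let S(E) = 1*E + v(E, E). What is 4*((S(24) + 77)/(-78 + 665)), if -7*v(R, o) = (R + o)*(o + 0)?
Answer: -1780/4109 ≈ -0.43320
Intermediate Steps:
v(R, o) = -o*(R + o)/7 (v(R, o) = -(R + o)*(o + 0)/7 = -(R + o)*o/7 = -o*(R + o)/7)
S(E) = E - 2*E**2/7 (S(E) = 1*E - E*(E + E)/7 = E - E*2*E/7 = E - 2*E**2/7)
4*((S(24) + 77)/(-78 + 665)) = 4*(((1/7)*24*(7 - 2*24) + 77)/(-78 + 665)) = 4*(((1/7)*24*(7 - 48) + 77)/587) = 4*(((1/7)*24*(-41) + 77)*(1/587)) = 4*((-984/7 + 77)*(1/587)) = 4*(-445/7*1/587) = 4*(-445/4109) = -1780/4109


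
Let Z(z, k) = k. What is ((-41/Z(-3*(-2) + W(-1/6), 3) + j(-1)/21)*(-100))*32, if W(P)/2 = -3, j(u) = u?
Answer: 307200/7 ≈ 43886.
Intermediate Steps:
W(P) = -6 (W(P) = 2*(-3) = -6)
((-41/Z(-3*(-2) + W(-1/6), 3) + j(-1)/21)*(-100))*32 = ((-41/3 - 1/21)*(-100))*32 = -96/7*(-100)*32 = (9600/7)*32 = 307200/7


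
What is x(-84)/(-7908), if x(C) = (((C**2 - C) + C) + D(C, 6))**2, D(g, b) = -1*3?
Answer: -16581603/2636 ≈ -6290.4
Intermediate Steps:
D(g, b) = -3
x(C) = (-3 + C**2)**2 (x(C) = (((C**2 - C) + C) - 3)**2 = (C**2 - 3)**2 = (-3 + C**2)**2)
x(-84)/(-7908) = (-3 + (-84)**2)**2/(-7908) = (-3 + 7056)**2*(-1/7908) = 7053**2*(-1/7908) = 49744809*(-1/7908) = -16581603/2636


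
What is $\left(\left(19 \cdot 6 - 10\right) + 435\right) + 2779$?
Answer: $3318$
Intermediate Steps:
$\left(\left(19 \cdot 6 - 10\right) + 435\right) + 2779 = \left(\left(114 - 10\right) + 435\right) + 2779 = \left(104 + 435\right) + 2779 = 539 + 2779 = 3318$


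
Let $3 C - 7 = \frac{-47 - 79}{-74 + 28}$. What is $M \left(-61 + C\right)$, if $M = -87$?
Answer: $\frac{115565}{23} \approx 5024.6$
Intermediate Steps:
$C = \frac{224}{69}$ ($C = \frac{7}{3} + \frac{\left(-47 - 79\right) \frac{1}{-74 + 28}}{3} = \frac{7}{3} + \frac{\left(-126\right) \frac{1}{-46}}{3} = \frac{7}{3} + \frac{\left(-126\right) \left(- \frac{1}{46}\right)}{3} = \frac{7}{3} + \frac{1}{3} \cdot \frac{63}{23} = \frac{7}{3} + \frac{21}{23} = \frac{224}{69} \approx 3.2464$)
$M \left(-61 + C\right) = - 87 \left(-61 + \frac{224}{69}\right) = \left(-87\right) \left(- \frac{3985}{69}\right) = \frac{115565}{23}$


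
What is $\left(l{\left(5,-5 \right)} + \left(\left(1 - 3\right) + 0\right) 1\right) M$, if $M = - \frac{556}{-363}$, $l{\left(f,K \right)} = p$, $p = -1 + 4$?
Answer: $\frac{556}{363} \approx 1.5317$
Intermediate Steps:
$p = 3$
$l{\left(f,K \right)} = 3$
$M = \frac{556}{363}$ ($M = \left(-556\right) \left(- \frac{1}{363}\right) = \frac{556}{363} \approx 1.5317$)
$\left(l{\left(5,-5 \right)} + \left(\left(1 - 3\right) + 0\right) 1\right) M = \left(3 + \left(\left(1 - 3\right) + 0\right) 1\right) \frac{556}{363} = \left(3 + \left(-2 + 0\right) 1\right) \frac{556}{363} = \left(3 - 2\right) \frac{556}{363} = 1 \cdot \frac{556}{363} = \frac{556}{363}$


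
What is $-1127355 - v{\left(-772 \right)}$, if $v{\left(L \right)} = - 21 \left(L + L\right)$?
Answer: $-1159779$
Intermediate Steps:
$v{\left(L \right)} = - 42 L$ ($v{\left(L \right)} = - 21 \cdot 2 L = - 42 L$)
$-1127355 - v{\left(-772 \right)} = -1127355 - \left(-42\right) \left(-772\right) = -1127355 - 32424 = -1159779$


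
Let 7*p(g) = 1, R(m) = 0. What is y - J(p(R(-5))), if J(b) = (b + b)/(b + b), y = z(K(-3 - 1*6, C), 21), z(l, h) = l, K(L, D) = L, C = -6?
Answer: -10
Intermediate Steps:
p(g) = ⅐ (p(g) = (⅐)*1 = ⅐)
y = -9 (y = -3 - 1*6 = -3 - 6 = -9)
J(b) = 1 (J(b) = (2*b)/((2*b)) = (2*b)*(1/(2*b)) = 1)
y - J(p(R(-5))) = -9 - 1*1 = -9 - 1 = -10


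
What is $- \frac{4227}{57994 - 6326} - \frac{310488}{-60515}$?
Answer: $\frac{15786497079}{3126689020} \approx 5.049$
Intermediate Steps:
$- \frac{4227}{57994 - 6326} - \frac{310488}{-60515} = - \frac{4227}{57994 - 6326} - - \frac{310488}{60515} = - \frac{4227}{51668} + \frac{310488}{60515} = \frac{15786497079}{3126689020}$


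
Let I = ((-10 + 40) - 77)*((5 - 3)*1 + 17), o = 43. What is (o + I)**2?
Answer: 722500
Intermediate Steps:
I = -893 (I = (30 - 77)*(2*1 + 17) = -47*(2 + 17) = -47*19 = -893)
(o + I)**2 = (43 - 893)**2 = (-850)**2 = 722500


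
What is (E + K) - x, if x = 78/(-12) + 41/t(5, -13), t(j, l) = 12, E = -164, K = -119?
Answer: -3359/12 ≈ -279.92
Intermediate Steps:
x = -37/12 (x = 78/(-12) + 41/12 = 78*(-1/12) + 41*(1/12) = -13/2 + 41/12 = -37/12 ≈ -3.0833)
(E + K) - x = (-164 - 119) - 1*(-37/12) = -283 + 37/12 = -3359/12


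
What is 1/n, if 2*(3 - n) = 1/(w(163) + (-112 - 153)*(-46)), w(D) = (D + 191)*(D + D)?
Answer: 255188/765563 ≈ 0.33333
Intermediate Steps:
w(D) = 2*D*(191 + D) (w(D) = (191 + D)*(2*D) = 2*D*(191 + D))
n = 765563/255188 (n = 3 - 1/(2*(2*163*(191 + 163) + (-112 - 153)*(-46))) = 3 - 1/(2*(2*163*354 - 265*(-46))) = 3 - 1/(2*(115404 + 12190)) = 3 - ½/127594 = 3 - ½*1/127594 = 3 - 1/255188 = 765563/255188 ≈ 3.0000)
1/n = 1/(765563/255188) = 255188/765563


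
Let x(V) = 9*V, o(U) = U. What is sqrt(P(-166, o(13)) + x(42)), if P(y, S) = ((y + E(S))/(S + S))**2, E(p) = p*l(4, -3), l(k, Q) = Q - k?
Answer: sqrt(321577)/26 ≈ 21.811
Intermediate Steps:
E(p) = -7*p (E(p) = p*(-3 - 1*4) = p*(-3 - 4) = p*(-7) = -7*p)
P(y, S) = (y - 7*S)**2/(4*S**2) (P(y, S) = ((y - 7*S)/(S + S))**2 = ((y - 7*S)/((2*S)))**2 = ((y - 7*S)*(1/(2*S)))**2 = ((y - 7*S)/(2*S))**2 = (y - 7*S)**2/(4*S**2))
sqrt(P(-166, o(13)) + x(42)) = sqrt((1/4)*(-1*(-166) + 7*13)**2/13**2 + 9*42) = sqrt((1/4)*(1/169)*(166 + 91)**2 + 378) = sqrt((1/4)*(1/169)*257**2 + 378) = sqrt((1/4)*(1/169)*66049 + 378) = sqrt(66049/676 + 378) = sqrt(321577/676) = sqrt(321577)/26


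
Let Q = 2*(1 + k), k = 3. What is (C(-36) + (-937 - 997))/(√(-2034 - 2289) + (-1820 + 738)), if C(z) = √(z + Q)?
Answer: (1934 - 2*I*√7)/(1082 - I*√4323) ≈ 1.7812 + 0.10334*I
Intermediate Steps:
Q = 8 (Q = 2*(1 + 3) = 2*4 = 8)
C(z) = √(8 + z) (C(z) = √(z + 8) = √(8 + z))
(C(-36) + (-937 - 997))/(√(-2034 - 2289) + (-1820 + 738)) = (√(8 - 36) + (-937 - 997))/(√(-2034 - 2289) + (-1820 + 738)) = (√(-28) - 1934)/(√(-4323) - 1082) = (2*I*√7 - 1934)/(I*√4323 - 1082) = (-1934 + 2*I*√7)/(-1082 + I*√4323)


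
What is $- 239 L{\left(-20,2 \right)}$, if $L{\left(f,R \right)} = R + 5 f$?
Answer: $23422$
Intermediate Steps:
$- 239 L{\left(-20,2 \right)} = - 239 \left(2 + 5 \left(-20\right)\right) = - 239 \left(2 - 100\right) = \left(-239\right) \left(-98\right) = 23422$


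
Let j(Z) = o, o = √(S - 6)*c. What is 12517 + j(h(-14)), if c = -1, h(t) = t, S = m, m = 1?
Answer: 12517 - I*√5 ≈ 12517.0 - 2.2361*I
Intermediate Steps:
S = 1
o = -I*√5 (o = √(1 - 6)*(-1) = √(-5)*(-1) = (I*√5)*(-1) = -I*√5 ≈ -2.2361*I)
j(Z) = -I*√5
12517 + j(h(-14)) = 12517 - I*√5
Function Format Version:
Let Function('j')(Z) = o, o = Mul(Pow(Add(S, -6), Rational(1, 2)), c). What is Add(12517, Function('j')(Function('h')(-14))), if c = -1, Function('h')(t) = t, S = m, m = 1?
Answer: Add(12517, Mul(-1, I, Pow(5, Rational(1, 2)))) ≈ Add(12517., Mul(-2.2361, I))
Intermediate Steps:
S = 1
o = Mul(-1, I, Pow(5, Rational(1, 2))) (o = Mul(Pow(Add(1, -6), Rational(1, 2)), -1) = Mul(Pow(-5, Rational(1, 2)), -1) = Mul(Mul(I, Pow(5, Rational(1, 2))), -1) = Mul(-1, I, Pow(5, Rational(1, 2))) ≈ Mul(-2.2361, I))
Function('j')(Z) = Mul(-1, I, Pow(5, Rational(1, 2)))
Add(12517, Function('j')(Function('h')(-14))) = Add(12517, Mul(-1, I, Pow(5, Rational(1, 2))))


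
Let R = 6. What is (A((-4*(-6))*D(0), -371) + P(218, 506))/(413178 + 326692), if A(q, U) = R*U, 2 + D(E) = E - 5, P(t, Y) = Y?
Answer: -172/73987 ≈ -0.0023247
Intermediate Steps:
D(E) = -7 + E (D(E) = -2 + (E - 5) = -2 + (-5 + E) = -7 + E)
A(q, U) = 6*U
(A((-4*(-6))*D(0), -371) + P(218, 506))/(413178 + 326692) = (6*(-371) + 506)/(413178 + 326692) = (-2226 + 506)/739870 = -1720*1/739870 = -172/73987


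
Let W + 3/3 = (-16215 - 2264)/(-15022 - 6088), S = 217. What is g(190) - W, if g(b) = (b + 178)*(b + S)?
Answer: 3161773991/21110 ≈ 1.4978e+5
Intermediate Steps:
g(b) = (178 + b)*(217 + b) (g(b) = (b + 178)*(b + 217) = (178 + b)*(217 + b))
W = -2631/21110 (W = -1 + (-16215 - 2264)/(-15022 - 6088) = -1 - 18479/(-21110) = -1 - 18479*(-1/21110) = -1 + 18479/21110 = -2631/21110 ≈ -0.12463)
g(190) - W = (38626 + 190² + 395*190) - 1*(-2631/21110) = (38626 + 36100 + 75050) + 2631/21110 = 149776 + 2631/21110 = 3161773991/21110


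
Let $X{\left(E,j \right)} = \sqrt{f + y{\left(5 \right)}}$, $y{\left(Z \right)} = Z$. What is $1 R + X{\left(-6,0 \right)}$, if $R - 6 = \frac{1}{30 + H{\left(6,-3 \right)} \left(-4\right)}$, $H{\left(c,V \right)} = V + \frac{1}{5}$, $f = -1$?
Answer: $\frac{1653}{206} \approx 8.0243$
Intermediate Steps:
$X{\left(E,j \right)} = 2$ ($X{\left(E,j \right)} = \sqrt{-1 + 5} = \sqrt{4} = 2$)
$H{\left(c,V \right)} = \frac{1}{5} + V$ ($H{\left(c,V \right)} = V + \frac{1}{5} = \frac{1}{5} + V$)
$R = \frac{1241}{206}$ ($R = 6 + \frac{1}{30 + \left(\frac{1}{5} - 3\right) \left(-4\right)} = 6 + \frac{1}{30 - - \frac{56}{5}} = 6 + \frac{1}{30 + \frac{56}{5}} = 6 + \frac{1}{\frac{206}{5}} = 6 + \frac{5}{206} = \frac{1241}{206} \approx 6.0243$)
$1 R + X{\left(-6,0 \right)} = 1 \cdot \frac{1241}{206} + 2 = \frac{1241}{206} + 2 = \frac{1653}{206}$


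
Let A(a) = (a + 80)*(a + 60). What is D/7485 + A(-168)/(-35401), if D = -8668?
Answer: -377993308/264976485 ≈ -1.4265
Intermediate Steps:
A(a) = (60 + a)*(80 + a) (A(a) = (80 + a)*(60 + a) = (60 + a)*(80 + a))
D/7485 + A(-168)/(-35401) = -8668/7485 + (4800 + (-168)**2 + 140*(-168))/(-35401) = -8668*1/7485 + (4800 + 28224 - 23520)*(-1/35401) = -8668/7485 + 9504*(-1/35401) = -8668/7485 - 9504/35401 = -377993308/264976485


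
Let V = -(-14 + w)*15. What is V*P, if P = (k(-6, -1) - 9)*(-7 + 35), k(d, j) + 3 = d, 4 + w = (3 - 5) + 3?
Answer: -128520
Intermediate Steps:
w = -3 (w = -4 + ((3 - 5) + 3) = -4 + (-2 + 3) = -4 + 1 = -3)
k(d, j) = -3 + d
P = -504 (P = ((-3 - 6) - 9)*(-7 + 35) = (-9 - 9)*28 = -18*28 = -504)
V = 255 (V = -(-14 - 3)*15 = -(-17)*15 = -1*(-255) = 255)
V*P = 255*(-504) = -128520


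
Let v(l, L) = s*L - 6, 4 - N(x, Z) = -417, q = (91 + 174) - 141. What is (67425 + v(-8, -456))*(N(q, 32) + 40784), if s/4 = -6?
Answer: 3228947415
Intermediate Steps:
s = -24 (s = 4*(-6) = -24)
q = 124 (q = 265 - 141 = 124)
N(x, Z) = 421 (N(x, Z) = 4 - 1*(-417) = 4 + 417 = 421)
v(l, L) = -6 - 24*L (v(l, L) = -24*L - 6 = -6 - 24*L)
(67425 + v(-8, -456))*(N(q, 32) + 40784) = (67425 + (-6 - 24*(-456)))*(421 + 40784) = (67425 + (-6 + 10944))*41205 = (67425 + 10938)*41205 = 78363*41205 = 3228947415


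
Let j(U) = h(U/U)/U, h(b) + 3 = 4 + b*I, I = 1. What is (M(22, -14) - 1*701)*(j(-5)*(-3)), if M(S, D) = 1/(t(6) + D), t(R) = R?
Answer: -16827/20 ≈ -841.35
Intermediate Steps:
h(b) = 1 + b (h(b) = -3 + (4 + b*1) = -3 + (4 + b) = 1 + b)
M(S, D) = 1/(6 + D)
j(U) = 2/U (j(U) = (1 + U/U)/U = (1 + 1)/U = 2/U)
(M(22, -14) - 1*701)*(j(-5)*(-3)) = (1/(6 - 14) - 1*701)*((2/(-5))*(-3)) = (1/(-8) - 701)*((2*(-⅕))*(-3)) = (-⅛ - 701)*(-⅖*(-3)) = -5609/8*6/5 = -16827/20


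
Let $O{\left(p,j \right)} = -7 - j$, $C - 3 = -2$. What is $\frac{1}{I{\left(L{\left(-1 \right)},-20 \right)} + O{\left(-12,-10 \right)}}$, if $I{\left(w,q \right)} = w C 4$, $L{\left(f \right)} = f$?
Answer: $-1$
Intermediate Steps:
$C = 1$ ($C = 3 - 2 = 1$)
$I{\left(w,q \right)} = 4 w$ ($I{\left(w,q \right)} = w 1 \cdot 4 = w 4 = 4 w$)
$\frac{1}{I{\left(L{\left(-1 \right)},-20 \right)} + O{\left(-12,-10 \right)}} = \frac{1}{4 \left(-1\right) - -3} = \frac{1}{-4 + \left(-7 + 10\right)} = \frac{1}{-4 + 3} = \frac{1}{-1} = -1$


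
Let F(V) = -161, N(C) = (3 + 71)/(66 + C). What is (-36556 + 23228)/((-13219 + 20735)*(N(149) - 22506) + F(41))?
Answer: 2865520/36367824071 ≈ 7.8793e-5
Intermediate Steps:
N(C) = 74/(66 + C)
(-36556 + 23228)/((-13219 + 20735)*(N(149) - 22506) + F(41)) = (-36556 + 23228)/((-13219 + 20735)*(74/(66 + 149) - 22506) - 161) = -13328/(7516*(74/215 - 22506) - 161) = -13328/(7516*(-4838716/215) - 161) = -13328/(-36367789456/215 - 161) = -13328/(-36367824071/215) = -13328*(-215/36367824071) = 2865520/36367824071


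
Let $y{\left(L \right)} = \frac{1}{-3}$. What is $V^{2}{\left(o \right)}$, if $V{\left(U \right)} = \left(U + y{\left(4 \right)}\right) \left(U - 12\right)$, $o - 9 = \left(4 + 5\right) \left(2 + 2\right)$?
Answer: $2172676$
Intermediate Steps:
$o = 45$ ($o = 9 + \left(4 + 5\right) \left(2 + 2\right) = 9 + 9 \cdot 4 = 9 + 36 = 45$)
$y{\left(L \right)} = - \frac{1}{3}$
$V{\left(U \right)} = \left(-12 + U\right) \left(- \frac{1}{3} + U\right)$ ($V{\left(U \right)} = \left(U - \frac{1}{3}\right) \left(U - 12\right) = \left(- \frac{1}{3} + U\right) \left(-12 + U\right) = \left(-12 + U\right) \left(- \frac{1}{3} + U\right)$)
$V^{2}{\left(o \right)} = \left(4 + 45^{2} - 555\right)^{2} = \left(4 + 2025 - 555\right)^{2} = 1474^{2} = 2172676$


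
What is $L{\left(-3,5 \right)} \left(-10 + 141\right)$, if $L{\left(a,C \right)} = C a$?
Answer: $-1965$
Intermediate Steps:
$L{\left(-3,5 \right)} \left(-10 + 141\right) = 5 \left(-3\right) \left(-10 + 141\right) = \left(-15\right) 131 = -1965$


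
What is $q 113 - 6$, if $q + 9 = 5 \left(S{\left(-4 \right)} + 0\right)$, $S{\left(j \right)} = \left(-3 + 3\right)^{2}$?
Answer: $-1023$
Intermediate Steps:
$S{\left(j \right)} = 0$ ($S{\left(j \right)} = 0^{2} = 0$)
$q = -9$ ($q = -9 + 5 \left(0 + 0\right) = -9 + 5 \cdot 0 = -9 + 0 = -9$)
$q 113 - 6 = \left(-9\right) 113 - 6 = -1017 - 6 = -1023$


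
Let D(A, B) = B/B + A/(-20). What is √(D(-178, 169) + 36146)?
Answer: √3615590/10 ≈ 190.15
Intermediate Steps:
D(A, B) = 1 - A/20 (D(A, B) = 1 + A*(-1/20) = 1 - A/20)
√(D(-178, 169) + 36146) = √((1 - 1/20*(-178)) + 36146) = √((1 + 89/10) + 36146) = √(99/10 + 36146) = √(361559/10) = √3615590/10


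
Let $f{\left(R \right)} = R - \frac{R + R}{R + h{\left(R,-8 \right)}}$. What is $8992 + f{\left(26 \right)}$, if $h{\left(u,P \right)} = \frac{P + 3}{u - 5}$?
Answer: $\frac{4877646}{541} \approx 9016.0$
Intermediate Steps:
$h{\left(u,P \right)} = \frac{3 + P}{-5 + u}$
$f{\left(R \right)} = R - \frac{2 R}{R - \frac{5}{-5 + R}}$ ($f{\left(R \right)} = R - \frac{R + R}{R + \frac{3 - 8}{-5 + R}} = R - \frac{2 R}{R + \frac{1}{-5 + R} \left(-5\right)} = R - \frac{2 R}{R - \frac{5}{-5 + R}}$)
$8992 + f{\left(26 \right)} = 8992 + \frac{26 \left(-5 + \left(-5 + 26\right) \left(-2 + 26\right)\right)}{-5 + 26 \left(-5 + 26\right)} = 8992 + \frac{26 \left(-5 + 21 \cdot 24\right)}{-5 + 26 \cdot 21} = 8992 + \frac{26 \left(-5 + 504\right)}{-5 + 546} = 8992 + 26 \cdot \frac{1}{541} \cdot 499 = 8992 + \frac{12974}{541} = \frac{4877646}{541}$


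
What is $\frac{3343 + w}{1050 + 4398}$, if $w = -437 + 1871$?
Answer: $\frac{4777}{5448} \approx 0.87684$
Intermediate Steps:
$w = 1434$
$\frac{3343 + w}{1050 + 4398} = \frac{3343 + 1434}{1050 + 4398} = \frac{4777}{5448}$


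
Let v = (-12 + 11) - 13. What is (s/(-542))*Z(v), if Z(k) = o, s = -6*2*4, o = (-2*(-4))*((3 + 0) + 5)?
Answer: 1536/271 ≈ 5.6679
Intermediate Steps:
o = 64 (o = 8*(3 + 5) = 8*8 = 64)
v = -14 (v = -1 - 13 = -14)
s = -48 (s = -12*4 = -48)
Z(k) = 64
(s/(-542))*Z(v) = -48/(-542)*64 = -48*(-1/542)*64 = (24/271)*64 = 1536/271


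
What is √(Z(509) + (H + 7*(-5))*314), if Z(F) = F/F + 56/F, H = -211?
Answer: I*√20012165179/509 ≈ 277.93*I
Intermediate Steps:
Z(F) = 1 + 56/F
√(Z(509) + (H + 7*(-5))*314) = √((56 + 509)/509 + (-211 + 7*(-5))*314) = √((1/509)*565 + (-211 - 35)*314) = √(565/509 - 246*314) = √(565/509 - 77244) = √(-39316631/509) = I*√20012165179/509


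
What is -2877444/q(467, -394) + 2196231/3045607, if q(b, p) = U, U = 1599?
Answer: -2920017271713/1623308531 ≈ -1798.8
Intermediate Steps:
q(b, p) = 1599
-2877444/q(467, -394) + 2196231/3045607 = -2877444/1599 + 2196231/3045607 = -2877444*1/1599 + 2196231*(1/3045607) = -959148/533 + 2196231/3045607 = -2920017271713/1623308531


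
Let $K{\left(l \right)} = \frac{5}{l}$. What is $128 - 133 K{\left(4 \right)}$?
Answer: $- \frac{153}{4} \approx -38.25$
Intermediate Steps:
$128 - 133 K{\left(4 \right)} = 128 - 133 \cdot \frac{5}{4} = 128 - 133 \cdot 5 \cdot \frac{1}{4} = 128 - \frac{665}{4} = - \frac{153}{4}$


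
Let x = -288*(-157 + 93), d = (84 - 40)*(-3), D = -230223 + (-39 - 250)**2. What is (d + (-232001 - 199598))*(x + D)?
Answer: 55378135370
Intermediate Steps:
D = -146702 (D = -230223 + (-289)**2 = -230223 + 83521 = -146702)
d = -132 (d = 44*(-3) = -132)
x = 18432 (x = -288*(-64) = 18432)
(d + (-232001 - 199598))*(x + D) = (-132 + (-232001 - 199598))*(18432 - 146702) = (-132 - 431599)*(-128270) = -431731*(-128270) = 55378135370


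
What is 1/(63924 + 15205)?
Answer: 1/79129 ≈ 1.2638e-5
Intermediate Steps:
1/(63924 + 15205) = 1/79129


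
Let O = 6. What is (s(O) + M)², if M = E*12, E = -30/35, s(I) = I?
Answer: 900/49 ≈ 18.367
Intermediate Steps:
E = -6/7 (E = -30*1/35 = -6/7 ≈ -0.85714)
M = -72/7 (M = -6/7*12 = -72/7 ≈ -10.286)
(s(O) + M)² = (6 - 72/7)² = (-30/7)² = 900/49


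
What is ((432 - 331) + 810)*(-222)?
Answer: -202242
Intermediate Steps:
((432 - 331) + 810)*(-222) = (101 + 810)*(-222) = 911*(-222) = -202242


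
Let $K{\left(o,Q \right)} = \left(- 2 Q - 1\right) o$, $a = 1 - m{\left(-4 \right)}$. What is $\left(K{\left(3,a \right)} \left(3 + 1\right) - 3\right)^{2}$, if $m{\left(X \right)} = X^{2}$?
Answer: $119025$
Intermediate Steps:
$a = -15$ ($a = 1 - \left(-4\right)^{2} = 1 - 16 = -15$)
$K{\left(o,Q \right)} = o \left(-1 - 2 Q\right)$ ($K{\left(o,Q \right)} = \left(-1 - 2 Q\right) o = o \left(-1 - 2 Q\right)$)
$\left(K{\left(3,a \right)} \left(3 + 1\right) - 3\right)^{2} = \left(\left(-1\right) 3 \left(1 + 2 \left(-15\right)\right) \left(3 + 1\right) - 3\right)^{2} = \left(\left(-1\right) 3 \left(1 - 30\right) 4 - 3\right)^{2} = \left(\left(-1\right) 3 \left(-29\right) 4 - 3\right)^{2} = \left(87 \cdot 4 - 3\right)^{2} = \left(348 - 3\right)^{2} = 345^{2} = 119025$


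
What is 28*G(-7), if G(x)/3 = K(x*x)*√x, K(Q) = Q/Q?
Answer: 84*I*√7 ≈ 222.24*I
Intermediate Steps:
K(Q) = 1
G(x) = 3*√x (G(x) = 3*(1*√x) = 3*√x)
28*G(-7) = 28*(3*√(-7)) = 28*(3*(I*√7)) = 28*(3*I*√7) = 84*I*√7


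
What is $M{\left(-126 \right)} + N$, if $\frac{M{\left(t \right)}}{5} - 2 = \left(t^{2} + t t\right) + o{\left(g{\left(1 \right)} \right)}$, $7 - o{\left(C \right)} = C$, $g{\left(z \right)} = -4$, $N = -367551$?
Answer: $-208726$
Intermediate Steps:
$o{\left(C \right)} = 7 - C$
$M{\left(t \right)} = 65 + 10 t^{2}$ ($M{\left(t \right)} = 10 + 5 \left(\left(t^{2} + t t\right) + \left(7 - -4\right)\right) = 10 + 5 \left(\left(t^{2} + t^{2}\right) + \left(7 + 4\right)\right) = 10 + 5 \left(2 t^{2} + 11\right) = 10 + 5 \left(11 + 2 t^{2}\right) = 10 + \left(55 + 10 t^{2}\right) = 65 + 10 t^{2}$)
$M{\left(-126 \right)} + N = \left(65 + 10 \left(-126\right)^{2}\right) - 367551 = \left(65 + 10 \cdot 15876\right) - 367551 = \left(65 + 158760\right) - 367551 = 158825 - 367551 = -208726$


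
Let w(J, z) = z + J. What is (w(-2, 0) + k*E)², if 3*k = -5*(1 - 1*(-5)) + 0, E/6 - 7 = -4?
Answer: 33124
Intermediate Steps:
E = 18 (E = 42 + 6*(-4) = 42 - 24 = 18)
w(J, z) = J + z
k = -10 (k = (-5*(1 - 1*(-5)) + 0)/3 = (-5*(1 + 5) + 0)/3 = (-5*6 + 0)/3 = (-30 + 0)/3 = (⅓)*(-30) = -10)
(w(-2, 0) + k*E)² = ((-2 + 0) - 10*18)² = (-2 - 180)² = (-182)² = 33124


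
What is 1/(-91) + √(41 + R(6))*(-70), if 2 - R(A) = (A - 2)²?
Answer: -1/91 - 210*√3 ≈ -363.74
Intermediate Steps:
R(A) = 2 - (-2 + A)² (R(A) = 2 - (A - 2)² = 2 - (-2 + A)²)
1/(-91) + √(41 + R(6))*(-70) = 1/(-91) + √(41 + (2 - (-2 + 6)²))*(-70) = -1/91 + √(41 + (2 - 1*4²))*(-70) = -1/91 + √(41 + (2 - 1*16))*(-70) = -1/91 + √(41 + (2 - 16))*(-70) = -1/91 + √(41 - 14)*(-70) = -1/91 + √27*(-70) = -1/91 + (3*√3)*(-70) = -1/91 - 210*√3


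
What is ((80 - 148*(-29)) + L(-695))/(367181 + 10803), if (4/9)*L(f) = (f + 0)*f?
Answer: 4364713/1511936 ≈ 2.8868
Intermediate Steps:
L(f) = 9*f²/4 (L(f) = 9*((f + 0)*f)/4 = 9*(f*f)/4 = 9*f²/4)
((80 - 148*(-29)) + L(-695))/(367181 + 10803) = ((80 - 148*(-29)) + (9/4)*(-695)²)/(367181 + 10803) = ((80 + 4292) + (9/4)*483025)/377984 = (4372 + 4347225/4)*(1/377984) = (4364713/4)*(1/377984) = 4364713/1511936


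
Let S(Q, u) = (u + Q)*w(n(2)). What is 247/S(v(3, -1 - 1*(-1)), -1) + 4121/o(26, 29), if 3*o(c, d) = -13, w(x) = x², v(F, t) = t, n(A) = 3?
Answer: -8806/9 ≈ -978.44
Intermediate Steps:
o(c, d) = -13/3 (o(c, d) = (⅓)*(-13) = -13/3)
S(Q, u) = 9*Q + 9*u (S(Q, u) = (u + Q)*3² = (Q + u)*9 = 9*Q + 9*u)
247/S(v(3, -1 - 1*(-1)), -1) + 4121/o(26, 29) = 247/(9*(-1 - 1*(-1)) + 9*(-1)) + 4121/(-13/3) = 247/(9*(-1 + 1) - 9) + 4121*(-3/13) = 247/(9*0 - 9) - 951 = 247/(0 - 9) - 951 = 247/(-9) - 951 = 247*(-⅑) - 951 = -247/9 - 951 = -8806/9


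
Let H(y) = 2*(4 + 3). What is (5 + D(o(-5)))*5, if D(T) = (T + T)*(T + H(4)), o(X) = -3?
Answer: -305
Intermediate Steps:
H(y) = 14 (H(y) = 2*7 = 14)
D(T) = 2*T*(14 + T) (D(T) = (T + T)*(T + 14) = (2*T)*(14 + T) = 2*T*(14 + T))
(5 + D(o(-5)))*5 = (5 + 2*(-3)*(14 - 3))*5 = (5 + 2*(-3)*11)*5 = (5 - 66)*5 = -61*5 = -305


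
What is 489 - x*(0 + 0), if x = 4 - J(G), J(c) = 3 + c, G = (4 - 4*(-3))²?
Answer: 489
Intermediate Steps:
G = 256 (G = (4 + 12)² = 16² = 256)
x = -255 (x = 4 - (3 + 256) = 4 - 1*259 = 4 - 259 = -255)
489 - x*(0 + 0) = 489 - (-255)*(0 + 0) = 489 - (-255)*0 = 489 - 1*0 = 489 + 0 = 489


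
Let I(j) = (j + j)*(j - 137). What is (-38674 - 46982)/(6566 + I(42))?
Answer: 42828/707 ≈ 60.577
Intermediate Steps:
I(j) = 2*j*(-137 + j) (I(j) = (2*j)*(-137 + j) = 2*j*(-137 + j))
(-38674 - 46982)/(6566 + I(42)) = (-38674 - 46982)/(6566 + 2*42*(-137 + 42)) = -85656/(6566 + 2*42*(-95)) = -85656/(6566 - 7980) = -85656/(-1414) = -85656*(-1/1414) = 42828/707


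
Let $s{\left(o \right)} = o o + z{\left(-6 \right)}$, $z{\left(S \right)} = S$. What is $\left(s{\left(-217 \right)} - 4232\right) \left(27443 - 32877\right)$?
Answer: $-232852334$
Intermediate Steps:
$s{\left(o \right)} = -6 + o^{2}$ ($s{\left(o \right)} = o o - 6 = o^{2} - 6 = -6 + o^{2}$)
$\left(s{\left(-217 \right)} - 4232\right) \left(27443 - 32877\right) = \left(\left(-6 + \left(-217\right)^{2}\right) - 4232\right) \left(27443 - 32877\right) = \left(\left(-6 + 47089\right) - 4232\right) \left(-5434\right) = \left(47083 - 4232\right) \left(-5434\right) = 42851 \left(-5434\right) = -232852334$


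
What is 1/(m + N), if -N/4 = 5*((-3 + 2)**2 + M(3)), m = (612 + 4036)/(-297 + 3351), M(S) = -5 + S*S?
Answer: -1527/150376 ≈ -0.010155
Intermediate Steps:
M(S) = -5 + S**2
m = 2324/1527 (m = 4648/3054 = 4648*(1/3054) = 2324/1527 ≈ 1.5219)
N = -100 (N = -20*((-3 + 2)**2 + (-5 + 3**2)) = -20*((-1)**2 + (-5 + 9)) = -20*(1 + 4) = -20*5 = -4*25 = -100)
1/(m + N) = 1/(2324/1527 - 100) = 1/(-150376/1527) = -1527/150376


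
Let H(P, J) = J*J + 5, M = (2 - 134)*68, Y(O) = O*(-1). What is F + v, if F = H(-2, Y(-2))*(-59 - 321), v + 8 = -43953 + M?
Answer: -56357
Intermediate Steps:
Y(O) = -O
M = -8976 (M = -132*68 = -8976)
H(P, J) = 5 + J**2 (H(P, J) = J**2 + 5 = 5 + J**2)
v = -52937 (v = -8 + (-43953 - 8976) = -8 - 52929 = -52937)
F = -3420 (F = (5 + (-1*(-2))**2)*(-59 - 321) = (5 + 2**2)*(-380) = (5 + 4)*(-380) = 9*(-380) = -3420)
F + v = -3420 - 52937 = -56357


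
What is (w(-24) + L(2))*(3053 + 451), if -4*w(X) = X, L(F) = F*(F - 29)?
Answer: -168192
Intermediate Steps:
L(F) = F*(-29 + F)
w(X) = -X/4
(w(-24) + L(2))*(3053 + 451) = (-¼*(-24) + 2*(-29 + 2))*(3053 + 451) = (6 + 2*(-27))*3504 = (6 - 54)*3504 = -48*3504 = -168192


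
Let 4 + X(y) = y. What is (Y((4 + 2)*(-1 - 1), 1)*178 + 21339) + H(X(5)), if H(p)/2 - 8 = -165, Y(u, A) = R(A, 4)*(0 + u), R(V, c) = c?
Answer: 12481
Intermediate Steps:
X(y) = -4 + y
Y(u, A) = 4*u (Y(u, A) = 4*(0 + u) = 4*u)
H(p) = -314 (H(p) = 16 + 2*(-165) = 16 - 330 = -314)
(Y((4 + 2)*(-1 - 1), 1)*178 + 21339) + H(X(5)) = ((4*((4 + 2)*(-1 - 1)))*178 + 21339) - 314 = ((4*(6*(-2)))*178 + 21339) - 314 = ((4*(-12))*178 + 21339) - 314 = (-48*178 + 21339) - 314 = (-8544 + 21339) - 314 = 12795 - 314 = 12481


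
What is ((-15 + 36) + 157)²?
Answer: 31684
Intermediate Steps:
((-15 + 36) + 157)² = (21 + 157)² = 178² = 31684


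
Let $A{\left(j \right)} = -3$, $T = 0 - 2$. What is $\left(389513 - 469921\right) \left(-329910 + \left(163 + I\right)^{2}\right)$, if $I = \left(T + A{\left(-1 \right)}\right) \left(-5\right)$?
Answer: $23685462928$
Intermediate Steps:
$T = -2$ ($T = 0 - 2 = -2$)
$I = 25$ ($I = \left(-2 - 3\right) \left(-5\right) = \left(-5\right) \left(-5\right) = 25$)
$\left(389513 - 469921\right) \left(-329910 + \left(163 + I\right)^{2}\right) = \left(389513 - 469921\right) \left(-329910 + \left(163 + 25\right)^{2}\right) = - 80408 \left(-329910 + 188^{2}\right) = - 80408 \left(-329910 + 35344\right) = \left(-80408\right) \left(-294566\right) = 23685462928$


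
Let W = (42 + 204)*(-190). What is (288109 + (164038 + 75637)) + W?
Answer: 481044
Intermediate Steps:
W = -46740 (W = 246*(-190) = -46740)
(288109 + (164038 + 75637)) + W = (288109 + (164038 + 75637)) - 46740 = (288109 + 239675) - 46740 = 527784 - 46740 = 481044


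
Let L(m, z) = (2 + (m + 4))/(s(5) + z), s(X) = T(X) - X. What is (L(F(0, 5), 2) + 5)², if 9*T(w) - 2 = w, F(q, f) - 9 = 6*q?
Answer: 49/16 ≈ 3.0625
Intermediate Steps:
F(q, f) = 9 + 6*q
T(w) = 2/9 + w/9
s(X) = 2/9 - 8*X/9 (s(X) = (2/9 + X/9) - X = 2/9 - 8*X/9)
L(m, z) = (6 + m)/(-38/9 + z) (L(m, z) = (2 + (m + 4))/((2/9 - 8/9*5) + z) = (2 + (4 + m))/((2/9 - 40/9) + z) = (6 + m)/(-38/9 + z))
(L(F(0, 5), 2) + 5)² = (9*(6 + (9 + 6*0))/(-38 + 9*2) + 5)² = (9*(6 + (9 + 0))/(-38 + 18) + 5)² = (9*(6 + 9)/(-20) + 5)² = (9*(-1/20)*15 + 5)² = (-27/4 + 5)² = (-7/4)² = 49/16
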